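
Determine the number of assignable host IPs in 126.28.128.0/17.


Host bits = 32 - 17 = 15
Total addresses = 2^15 = 32768
Usable = total - 2 (network and broadcast)
Usable hosts: 32766


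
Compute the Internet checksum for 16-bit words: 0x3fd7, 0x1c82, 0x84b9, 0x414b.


Sum all words (with carry folding):
+ 0x3fd7 = 0x3fd7
+ 0x1c82 = 0x5c59
+ 0x84b9 = 0xe112
+ 0x414b = 0x225e
One's complement: ~0x225e
Checksum = 0xdda1


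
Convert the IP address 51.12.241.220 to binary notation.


51 = 00110011
12 = 00001100
241 = 11110001
220 = 11011100
Binary: 00110011.00001100.11110001.11011100


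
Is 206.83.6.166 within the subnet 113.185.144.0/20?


Subnet network: 113.185.144.0
Test IP AND mask: 206.83.0.0
No, 206.83.6.166 is not in 113.185.144.0/20


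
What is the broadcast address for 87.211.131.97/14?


Network: 87.208.0.0/14
Host bits = 18
Set all host bits to 1:
Broadcast: 87.211.255.255


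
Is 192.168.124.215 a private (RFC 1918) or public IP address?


RFC 1918 private ranges:
  10.0.0.0/8 (10.0.0.0 - 10.255.255.255)
  172.16.0.0/12 (172.16.0.0 - 172.31.255.255)
  192.168.0.0/16 (192.168.0.0 - 192.168.255.255)
Private (in 192.168.0.0/16)


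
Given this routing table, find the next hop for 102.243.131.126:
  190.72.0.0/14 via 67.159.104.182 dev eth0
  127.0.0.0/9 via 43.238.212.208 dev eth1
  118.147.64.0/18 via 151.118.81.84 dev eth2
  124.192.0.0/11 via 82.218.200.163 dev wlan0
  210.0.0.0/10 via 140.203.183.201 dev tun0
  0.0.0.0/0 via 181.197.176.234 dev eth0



Longest prefix match for 102.243.131.126:
  /14 190.72.0.0: no
  /9 127.0.0.0: no
  /18 118.147.64.0: no
  /11 124.192.0.0: no
  /10 210.0.0.0: no
  /0 0.0.0.0: MATCH
Selected: next-hop 181.197.176.234 via eth0 (matched /0)


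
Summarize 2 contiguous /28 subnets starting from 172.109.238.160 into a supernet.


Original prefix: /28
Number of subnets: 2 = 2^1
New prefix = 28 - 1 = 27
Supernet: 172.109.238.160/27


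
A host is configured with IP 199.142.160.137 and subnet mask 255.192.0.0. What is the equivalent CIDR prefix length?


Binary: 11111111.11000000.00000000.00000000
Count leading 1s
Prefix: /10


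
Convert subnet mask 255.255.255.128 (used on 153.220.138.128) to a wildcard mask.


Subnet mask: 255.255.255.128
Wildcard = 255.255.255.255 - subnet mask
255 - 255 = 0
255 - 255 = 0
255 - 255 = 0
255 - 128 = 127
Wildcard: 0.0.0.127


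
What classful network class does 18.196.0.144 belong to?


First octet: 18
Binary: 00010010
0xxxxxxx -> Class A (1-126)
Class A, default mask 255.0.0.0 (/8)


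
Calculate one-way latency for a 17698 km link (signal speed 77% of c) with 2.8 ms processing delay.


Speed = 0.77 * 3e5 km/s = 231000 km/s
Propagation delay = 17698 / 231000 = 0.0766 s = 76.6147 ms
Processing delay = 2.8 ms
Total one-way latency = 79.4147 ms


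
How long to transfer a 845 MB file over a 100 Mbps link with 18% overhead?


Effective throughput = 100 * (1 - 18/100) = 82 Mbps
File size in Mb = 845 * 8 = 6760 Mb
Time = 6760 / 82
Time = 82.439 seconds


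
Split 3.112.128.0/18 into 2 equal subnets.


New prefix = 18 + 1 = 19
Each subnet has 8192 addresses
  3.112.128.0/19
  3.112.160.0/19
Subnets: 3.112.128.0/19, 3.112.160.0/19


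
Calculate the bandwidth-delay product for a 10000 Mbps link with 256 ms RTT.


BDP = bandwidth * RTT
= 10000 Mbps * 256 ms
= 10000 * 1e6 * 256 / 1000 bits
= 2560000000 bits
= 320000000 bytes
= 312500 KB
BDP = 2560000000 bits (320000000 bytes)


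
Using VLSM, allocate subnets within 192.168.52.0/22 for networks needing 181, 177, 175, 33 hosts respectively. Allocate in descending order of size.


181 hosts -> /24 (254 usable): 192.168.52.0/24
177 hosts -> /24 (254 usable): 192.168.53.0/24
175 hosts -> /24 (254 usable): 192.168.54.0/24
33 hosts -> /26 (62 usable): 192.168.55.0/26
Allocation: 192.168.52.0/24 (181 hosts, 254 usable); 192.168.53.0/24 (177 hosts, 254 usable); 192.168.54.0/24 (175 hosts, 254 usable); 192.168.55.0/26 (33 hosts, 62 usable)


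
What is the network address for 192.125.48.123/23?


IP:   11000000.01111101.00110000.01111011
Mask: 11111111.11111111.11111110.00000000
AND operation:
Net:  11000000.01111101.00110000.00000000
Network: 192.125.48.0/23


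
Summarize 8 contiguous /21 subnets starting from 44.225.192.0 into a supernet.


Original prefix: /21
Number of subnets: 8 = 2^3
New prefix = 21 - 3 = 18
Supernet: 44.225.192.0/18


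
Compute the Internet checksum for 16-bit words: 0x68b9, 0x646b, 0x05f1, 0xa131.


Sum all words (with carry folding):
+ 0x68b9 = 0x68b9
+ 0x646b = 0xcd24
+ 0x05f1 = 0xd315
+ 0xa131 = 0x7447
One's complement: ~0x7447
Checksum = 0x8bb8


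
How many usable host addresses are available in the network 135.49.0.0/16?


Host bits = 32 - 16 = 16
Total addresses = 2^16 = 65536
Usable = total - 2 (network and broadcast)
Usable hosts: 65534


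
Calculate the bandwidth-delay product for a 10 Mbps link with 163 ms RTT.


BDP = bandwidth * RTT
= 10 Mbps * 163 ms
= 10 * 1e6 * 163 / 1000 bits
= 1630000 bits
= 203750 bytes
= 198.9746 KB
BDP = 1630000 bits (203750 bytes)


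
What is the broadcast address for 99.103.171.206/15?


Network: 99.102.0.0/15
Host bits = 17
Set all host bits to 1:
Broadcast: 99.103.255.255


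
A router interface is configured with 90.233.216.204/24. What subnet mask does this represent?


/24 means 24 network bits, 8 host bits
Binary: 11111111111111111111111100000000
Mask: 255.255.255.0


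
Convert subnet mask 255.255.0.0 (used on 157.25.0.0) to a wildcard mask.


Subnet mask: 255.255.0.0
Wildcard = 255.255.255.255 - subnet mask
255 - 255 = 0
255 - 255 = 0
255 - 0 = 255
255 - 0 = 255
Wildcard: 0.0.255.255


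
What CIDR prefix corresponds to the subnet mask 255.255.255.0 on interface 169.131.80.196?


Binary: 11111111.11111111.11111111.00000000
Count leading 1s
Prefix: /24


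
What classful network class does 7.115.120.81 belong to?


First octet: 7
Binary: 00000111
0xxxxxxx -> Class A (1-126)
Class A, default mask 255.0.0.0 (/8)


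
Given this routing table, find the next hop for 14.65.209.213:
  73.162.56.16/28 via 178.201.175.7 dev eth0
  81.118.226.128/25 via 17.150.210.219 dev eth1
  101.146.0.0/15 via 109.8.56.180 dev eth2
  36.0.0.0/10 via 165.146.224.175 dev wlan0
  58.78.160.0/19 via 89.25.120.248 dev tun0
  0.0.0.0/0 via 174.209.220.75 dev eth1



Longest prefix match for 14.65.209.213:
  /28 73.162.56.16: no
  /25 81.118.226.128: no
  /15 101.146.0.0: no
  /10 36.0.0.0: no
  /19 58.78.160.0: no
  /0 0.0.0.0: MATCH
Selected: next-hop 174.209.220.75 via eth1 (matched /0)


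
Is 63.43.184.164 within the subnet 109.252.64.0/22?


Subnet network: 109.252.64.0
Test IP AND mask: 63.43.184.0
No, 63.43.184.164 is not in 109.252.64.0/22


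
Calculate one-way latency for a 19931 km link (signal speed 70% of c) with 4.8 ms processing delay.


Speed = 0.7 * 3e5 km/s = 210000 km/s
Propagation delay = 19931 / 210000 = 0.0949 s = 94.9095 ms
Processing delay = 4.8 ms
Total one-way latency = 99.7095 ms


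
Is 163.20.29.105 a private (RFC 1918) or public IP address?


RFC 1918 private ranges:
  10.0.0.0/8 (10.0.0.0 - 10.255.255.255)
  172.16.0.0/12 (172.16.0.0 - 172.31.255.255)
  192.168.0.0/16 (192.168.0.0 - 192.168.255.255)
Public (not in any RFC 1918 range)


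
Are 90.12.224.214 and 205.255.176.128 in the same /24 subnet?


Mask: 255.255.255.0
90.12.224.214 AND mask = 90.12.224.0
205.255.176.128 AND mask = 205.255.176.0
No, different subnets (90.12.224.0 vs 205.255.176.0)


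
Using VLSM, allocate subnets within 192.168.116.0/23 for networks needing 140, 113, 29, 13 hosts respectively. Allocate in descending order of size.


140 hosts -> /24 (254 usable): 192.168.116.0/24
113 hosts -> /25 (126 usable): 192.168.117.0/25
29 hosts -> /27 (30 usable): 192.168.117.128/27
13 hosts -> /28 (14 usable): 192.168.117.160/28
Allocation: 192.168.116.0/24 (140 hosts, 254 usable); 192.168.117.0/25 (113 hosts, 126 usable); 192.168.117.128/27 (29 hosts, 30 usable); 192.168.117.160/28 (13 hosts, 14 usable)


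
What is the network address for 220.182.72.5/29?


IP:   11011100.10110110.01001000.00000101
Mask: 11111111.11111111.11111111.11111000
AND operation:
Net:  11011100.10110110.01001000.00000000
Network: 220.182.72.0/29


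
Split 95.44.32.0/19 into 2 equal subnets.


New prefix = 19 + 1 = 20
Each subnet has 4096 addresses
  95.44.32.0/20
  95.44.48.0/20
Subnets: 95.44.32.0/20, 95.44.48.0/20


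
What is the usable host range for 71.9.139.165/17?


Network: 71.9.128.0
Broadcast: 71.9.255.255
First usable = network + 1
Last usable = broadcast - 1
Range: 71.9.128.1 to 71.9.255.254


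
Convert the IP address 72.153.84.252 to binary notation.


72 = 01001000
153 = 10011001
84 = 01010100
252 = 11111100
Binary: 01001000.10011001.01010100.11111100


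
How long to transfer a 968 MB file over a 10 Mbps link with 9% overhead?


Effective throughput = 10 * (1 - 9/100) = 9.1 Mbps
File size in Mb = 968 * 8 = 7744 Mb
Time = 7744 / 9.1
Time = 850.989 seconds


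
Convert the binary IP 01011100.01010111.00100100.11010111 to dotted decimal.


01011100 = 92
01010111 = 87
00100100 = 36
11010111 = 215
IP: 92.87.36.215


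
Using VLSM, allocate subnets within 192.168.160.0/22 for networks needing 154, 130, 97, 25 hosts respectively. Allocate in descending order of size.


154 hosts -> /24 (254 usable): 192.168.160.0/24
130 hosts -> /24 (254 usable): 192.168.161.0/24
97 hosts -> /25 (126 usable): 192.168.162.0/25
25 hosts -> /27 (30 usable): 192.168.162.128/27
Allocation: 192.168.160.0/24 (154 hosts, 254 usable); 192.168.161.0/24 (130 hosts, 254 usable); 192.168.162.0/25 (97 hosts, 126 usable); 192.168.162.128/27 (25 hosts, 30 usable)


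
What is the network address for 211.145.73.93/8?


IP:   11010011.10010001.01001001.01011101
Mask: 11111111.00000000.00000000.00000000
AND operation:
Net:  11010011.00000000.00000000.00000000
Network: 211.0.0.0/8


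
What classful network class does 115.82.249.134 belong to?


First octet: 115
Binary: 01110011
0xxxxxxx -> Class A (1-126)
Class A, default mask 255.0.0.0 (/8)


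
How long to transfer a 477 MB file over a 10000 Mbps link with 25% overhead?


Effective throughput = 10000 * (1 - 25/100) = 7500 Mbps
File size in Mb = 477 * 8 = 3816 Mb
Time = 3816 / 7500
Time = 0.5088 seconds


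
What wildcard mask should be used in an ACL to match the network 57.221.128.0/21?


Subnet mask: 255.255.248.0
Wildcard = 255.255.255.255 - subnet mask
255 - 255 = 0
255 - 255 = 0
255 - 248 = 7
255 - 0 = 255
Wildcard: 0.0.7.255


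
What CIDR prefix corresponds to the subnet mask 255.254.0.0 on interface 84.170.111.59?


Binary: 11111111.11111110.00000000.00000000
Count leading 1s
Prefix: /15


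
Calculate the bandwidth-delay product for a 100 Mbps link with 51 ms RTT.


BDP = bandwidth * RTT
= 100 Mbps * 51 ms
= 100 * 1e6 * 51 / 1000 bits
= 5100000 bits
= 637500 bytes
= 622.5586 KB
BDP = 5100000 bits (637500 bytes)


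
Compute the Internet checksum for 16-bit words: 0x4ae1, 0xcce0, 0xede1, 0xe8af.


Sum all words (with carry folding):
+ 0x4ae1 = 0x4ae1
+ 0xcce0 = 0x17c2
+ 0xede1 = 0x05a4
+ 0xe8af = 0xee53
One's complement: ~0xee53
Checksum = 0x11ac


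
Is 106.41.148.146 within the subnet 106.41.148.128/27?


Subnet network: 106.41.148.128
Test IP AND mask: 106.41.148.128
Yes, 106.41.148.146 is in 106.41.148.128/27


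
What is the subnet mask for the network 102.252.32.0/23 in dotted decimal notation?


/23 means 23 network bits, 9 host bits
Binary: 11111111111111111111111000000000
Mask: 255.255.254.0


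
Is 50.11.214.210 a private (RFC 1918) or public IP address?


RFC 1918 private ranges:
  10.0.0.0/8 (10.0.0.0 - 10.255.255.255)
  172.16.0.0/12 (172.16.0.0 - 172.31.255.255)
  192.168.0.0/16 (192.168.0.0 - 192.168.255.255)
Public (not in any RFC 1918 range)


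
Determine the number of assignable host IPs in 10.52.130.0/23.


Host bits = 32 - 23 = 9
Total addresses = 2^9 = 512
Usable = total - 2 (network and broadcast)
Usable hosts: 510


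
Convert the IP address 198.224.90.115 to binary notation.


198 = 11000110
224 = 11100000
90 = 01011010
115 = 01110011
Binary: 11000110.11100000.01011010.01110011


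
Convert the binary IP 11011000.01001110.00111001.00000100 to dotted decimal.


11011000 = 216
01001110 = 78
00111001 = 57
00000100 = 4
IP: 216.78.57.4


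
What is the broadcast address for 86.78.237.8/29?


Network: 86.78.237.8/29
Host bits = 3
Set all host bits to 1:
Broadcast: 86.78.237.15


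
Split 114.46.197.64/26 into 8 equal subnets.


New prefix = 26 + 3 = 29
Each subnet has 8 addresses
  114.46.197.64/29
  114.46.197.72/29
  114.46.197.80/29
  114.46.197.88/29
  114.46.197.96/29
  114.46.197.104/29
  114.46.197.112/29
  114.46.197.120/29
Subnets: 114.46.197.64/29, 114.46.197.72/29, 114.46.197.80/29, 114.46.197.88/29, 114.46.197.96/29, 114.46.197.104/29, 114.46.197.112/29, 114.46.197.120/29


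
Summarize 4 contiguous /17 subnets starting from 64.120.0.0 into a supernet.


Original prefix: /17
Number of subnets: 4 = 2^2
New prefix = 17 - 2 = 15
Supernet: 64.120.0.0/15


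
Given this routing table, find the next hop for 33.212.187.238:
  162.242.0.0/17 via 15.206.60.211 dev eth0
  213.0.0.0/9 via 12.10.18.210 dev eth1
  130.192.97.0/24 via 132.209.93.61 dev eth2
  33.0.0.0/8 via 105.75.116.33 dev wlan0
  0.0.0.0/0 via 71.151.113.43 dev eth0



Longest prefix match for 33.212.187.238:
  /17 162.242.0.0: no
  /9 213.0.0.0: no
  /24 130.192.97.0: no
  /8 33.0.0.0: MATCH
  /0 0.0.0.0: MATCH
Selected: next-hop 105.75.116.33 via wlan0 (matched /8)


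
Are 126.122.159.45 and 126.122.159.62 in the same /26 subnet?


Mask: 255.255.255.192
126.122.159.45 AND mask = 126.122.159.0
126.122.159.62 AND mask = 126.122.159.0
Yes, same subnet (126.122.159.0)


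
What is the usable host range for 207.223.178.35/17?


Network: 207.223.128.0
Broadcast: 207.223.255.255
First usable = network + 1
Last usable = broadcast - 1
Range: 207.223.128.1 to 207.223.255.254


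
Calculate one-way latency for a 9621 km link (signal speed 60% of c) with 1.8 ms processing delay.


Speed = 0.6 * 3e5 km/s = 180000 km/s
Propagation delay = 9621 / 180000 = 0.0534 s = 53.45 ms
Processing delay = 1.8 ms
Total one-way latency = 55.25 ms


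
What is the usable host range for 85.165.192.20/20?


Network: 85.165.192.0
Broadcast: 85.165.207.255
First usable = network + 1
Last usable = broadcast - 1
Range: 85.165.192.1 to 85.165.207.254


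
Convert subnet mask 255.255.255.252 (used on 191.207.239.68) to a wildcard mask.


Subnet mask: 255.255.255.252
Wildcard = 255.255.255.255 - subnet mask
255 - 255 = 0
255 - 255 = 0
255 - 255 = 0
255 - 252 = 3
Wildcard: 0.0.0.3


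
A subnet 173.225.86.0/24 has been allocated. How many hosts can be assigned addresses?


Host bits = 32 - 24 = 8
Total addresses = 2^8 = 256
Usable = total - 2 (network and broadcast)
Usable hosts: 254


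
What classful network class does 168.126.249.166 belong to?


First octet: 168
Binary: 10101000
10xxxxxx -> Class B (128-191)
Class B, default mask 255.255.0.0 (/16)


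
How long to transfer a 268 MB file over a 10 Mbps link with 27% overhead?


Effective throughput = 10 * (1 - 27/100) = 7.3 Mbps
File size in Mb = 268 * 8 = 2144 Mb
Time = 2144 / 7.3
Time = 293.6986 seconds


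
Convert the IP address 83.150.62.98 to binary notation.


83 = 01010011
150 = 10010110
62 = 00111110
98 = 01100010
Binary: 01010011.10010110.00111110.01100010


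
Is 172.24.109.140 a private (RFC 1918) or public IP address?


RFC 1918 private ranges:
  10.0.0.0/8 (10.0.0.0 - 10.255.255.255)
  172.16.0.0/12 (172.16.0.0 - 172.31.255.255)
  192.168.0.0/16 (192.168.0.0 - 192.168.255.255)
Private (in 172.16.0.0/12)


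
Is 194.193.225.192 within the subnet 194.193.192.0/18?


Subnet network: 194.193.192.0
Test IP AND mask: 194.193.192.0
Yes, 194.193.225.192 is in 194.193.192.0/18


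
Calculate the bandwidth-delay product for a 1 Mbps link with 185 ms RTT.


BDP = bandwidth * RTT
= 1 Mbps * 185 ms
= 1 * 1e6 * 185 / 1000 bits
= 185000 bits
= 23125 bytes
= 22.583 KB
BDP = 185000 bits (23125 bytes)


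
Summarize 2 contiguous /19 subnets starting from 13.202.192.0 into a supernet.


Original prefix: /19
Number of subnets: 2 = 2^1
New prefix = 19 - 1 = 18
Supernet: 13.202.192.0/18


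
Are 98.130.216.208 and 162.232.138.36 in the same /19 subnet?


Mask: 255.255.224.0
98.130.216.208 AND mask = 98.130.192.0
162.232.138.36 AND mask = 162.232.128.0
No, different subnets (98.130.192.0 vs 162.232.128.0)


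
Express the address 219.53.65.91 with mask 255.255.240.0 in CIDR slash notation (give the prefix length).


Binary: 11111111.11111111.11110000.00000000
Count leading 1s
Prefix: /20


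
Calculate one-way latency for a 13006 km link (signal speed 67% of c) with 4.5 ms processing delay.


Speed = 0.67 * 3e5 km/s = 201000 km/s
Propagation delay = 13006 / 201000 = 0.0647 s = 64.7065 ms
Processing delay = 4.5 ms
Total one-way latency = 69.2065 ms


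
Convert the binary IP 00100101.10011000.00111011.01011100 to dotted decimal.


00100101 = 37
10011000 = 152
00111011 = 59
01011100 = 92
IP: 37.152.59.92


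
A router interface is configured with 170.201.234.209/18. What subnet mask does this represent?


/18 means 18 network bits, 14 host bits
Binary: 11111111111111111100000000000000
Mask: 255.255.192.0


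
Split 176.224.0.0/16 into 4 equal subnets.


New prefix = 16 + 2 = 18
Each subnet has 16384 addresses
  176.224.0.0/18
  176.224.64.0/18
  176.224.128.0/18
  176.224.192.0/18
Subnets: 176.224.0.0/18, 176.224.64.0/18, 176.224.128.0/18, 176.224.192.0/18


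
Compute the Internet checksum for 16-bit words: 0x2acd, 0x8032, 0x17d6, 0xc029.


Sum all words (with carry folding):
+ 0x2acd = 0x2acd
+ 0x8032 = 0xaaff
+ 0x17d6 = 0xc2d5
+ 0xc029 = 0x82ff
One's complement: ~0x82ff
Checksum = 0x7d00


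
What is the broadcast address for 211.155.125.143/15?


Network: 211.154.0.0/15
Host bits = 17
Set all host bits to 1:
Broadcast: 211.155.255.255


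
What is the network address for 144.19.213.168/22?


IP:   10010000.00010011.11010101.10101000
Mask: 11111111.11111111.11111100.00000000
AND operation:
Net:  10010000.00010011.11010100.00000000
Network: 144.19.212.0/22


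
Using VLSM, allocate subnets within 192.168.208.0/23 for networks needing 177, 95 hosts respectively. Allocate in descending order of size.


177 hosts -> /24 (254 usable): 192.168.208.0/24
95 hosts -> /25 (126 usable): 192.168.209.0/25
Allocation: 192.168.208.0/24 (177 hosts, 254 usable); 192.168.209.0/25 (95 hosts, 126 usable)


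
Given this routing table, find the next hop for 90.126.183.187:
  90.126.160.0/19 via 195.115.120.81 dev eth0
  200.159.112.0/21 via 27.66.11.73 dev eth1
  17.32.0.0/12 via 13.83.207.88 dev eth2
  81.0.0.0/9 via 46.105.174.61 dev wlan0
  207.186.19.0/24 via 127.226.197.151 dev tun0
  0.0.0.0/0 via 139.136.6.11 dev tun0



Longest prefix match for 90.126.183.187:
  /19 90.126.160.0: MATCH
  /21 200.159.112.0: no
  /12 17.32.0.0: no
  /9 81.0.0.0: no
  /24 207.186.19.0: no
  /0 0.0.0.0: MATCH
Selected: next-hop 195.115.120.81 via eth0 (matched /19)


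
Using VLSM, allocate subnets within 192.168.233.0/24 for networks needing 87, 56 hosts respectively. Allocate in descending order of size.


87 hosts -> /25 (126 usable): 192.168.233.0/25
56 hosts -> /26 (62 usable): 192.168.233.128/26
Allocation: 192.168.233.0/25 (87 hosts, 126 usable); 192.168.233.128/26 (56 hosts, 62 usable)


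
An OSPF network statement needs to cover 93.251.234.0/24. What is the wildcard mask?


Subnet mask: 255.255.255.0
Wildcard = 255.255.255.255 - subnet mask
255 - 255 = 0
255 - 255 = 0
255 - 255 = 0
255 - 0 = 255
Wildcard: 0.0.0.255


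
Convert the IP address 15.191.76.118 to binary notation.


15 = 00001111
191 = 10111111
76 = 01001100
118 = 01110110
Binary: 00001111.10111111.01001100.01110110


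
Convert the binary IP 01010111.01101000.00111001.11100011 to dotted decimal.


01010111 = 87
01101000 = 104
00111001 = 57
11100011 = 227
IP: 87.104.57.227


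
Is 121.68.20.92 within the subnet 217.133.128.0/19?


Subnet network: 217.133.128.0
Test IP AND mask: 121.68.0.0
No, 121.68.20.92 is not in 217.133.128.0/19


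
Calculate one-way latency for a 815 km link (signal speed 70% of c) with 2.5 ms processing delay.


Speed = 0.7 * 3e5 km/s = 210000 km/s
Propagation delay = 815 / 210000 = 0.0039 s = 3.881 ms
Processing delay = 2.5 ms
Total one-way latency = 6.381 ms


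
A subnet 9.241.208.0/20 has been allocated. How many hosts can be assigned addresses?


Host bits = 32 - 20 = 12
Total addresses = 2^12 = 4096
Usable = total - 2 (network and broadcast)
Usable hosts: 4094


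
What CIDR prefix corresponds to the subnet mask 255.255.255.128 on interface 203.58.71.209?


Binary: 11111111.11111111.11111111.10000000
Count leading 1s
Prefix: /25


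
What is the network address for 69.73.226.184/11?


IP:   01000101.01001001.11100010.10111000
Mask: 11111111.11100000.00000000.00000000
AND operation:
Net:  01000101.01000000.00000000.00000000
Network: 69.64.0.0/11


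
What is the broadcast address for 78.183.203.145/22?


Network: 78.183.200.0/22
Host bits = 10
Set all host bits to 1:
Broadcast: 78.183.203.255


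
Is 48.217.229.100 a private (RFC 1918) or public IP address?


RFC 1918 private ranges:
  10.0.0.0/8 (10.0.0.0 - 10.255.255.255)
  172.16.0.0/12 (172.16.0.0 - 172.31.255.255)
  192.168.0.0/16 (192.168.0.0 - 192.168.255.255)
Public (not in any RFC 1918 range)


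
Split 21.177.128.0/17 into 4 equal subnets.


New prefix = 17 + 2 = 19
Each subnet has 8192 addresses
  21.177.128.0/19
  21.177.160.0/19
  21.177.192.0/19
  21.177.224.0/19
Subnets: 21.177.128.0/19, 21.177.160.0/19, 21.177.192.0/19, 21.177.224.0/19


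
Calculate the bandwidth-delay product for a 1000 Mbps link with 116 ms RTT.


BDP = bandwidth * RTT
= 1000 Mbps * 116 ms
= 1000 * 1e6 * 116 / 1000 bits
= 116000000 bits
= 14500000 bytes
= 14160.1562 KB
BDP = 116000000 bits (14500000 bytes)


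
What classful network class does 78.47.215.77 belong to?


First octet: 78
Binary: 01001110
0xxxxxxx -> Class A (1-126)
Class A, default mask 255.0.0.0 (/8)


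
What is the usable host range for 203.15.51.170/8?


Network: 203.0.0.0
Broadcast: 203.255.255.255
First usable = network + 1
Last usable = broadcast - 1
Range: 203.0.0.1 to 203.255.255.254


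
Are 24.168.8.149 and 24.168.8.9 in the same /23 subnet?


Mask: 255.255.254.0
24.168.8.149 AND mask = 24.168.8.0
24.168.8.9 AND mask = 24.168.8.0
Yes, same subnet (24.168.8.0)


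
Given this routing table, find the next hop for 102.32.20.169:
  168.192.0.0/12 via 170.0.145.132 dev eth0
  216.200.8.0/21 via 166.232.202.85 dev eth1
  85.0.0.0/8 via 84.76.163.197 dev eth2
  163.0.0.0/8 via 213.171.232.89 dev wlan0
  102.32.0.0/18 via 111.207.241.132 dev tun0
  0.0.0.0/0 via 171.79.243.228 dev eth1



Longest prefix match for 102.32.20.169:
  /12 168.192.0.0: no
  /21 216.200.8.0: no
  /8 85.0.0.0: no
  /8 163.0.0.0: no
  /18 102.32.0.0: MATCH
  /0 0.0.0.0: MATCH
Selected: next-hop 111.207.241.132 via tun0 (matched /18)


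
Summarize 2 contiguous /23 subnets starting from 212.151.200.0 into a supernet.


Original prefix: /23
Number of subnets: 2 = 2^1
New prefix = 23 - 1 = 22
Supernet: 212.151.200.0/22


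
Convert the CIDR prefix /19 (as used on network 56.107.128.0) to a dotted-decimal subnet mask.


/19 means 19 network bits, 13 host bits
Binary: 11111111111111111110000000000000
Mask: 255.255.224.0


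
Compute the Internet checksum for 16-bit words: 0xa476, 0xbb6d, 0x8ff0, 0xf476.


Sum all words (with carry folding):
+ 0xa476 = 0xa476
+ 0xbb6d = 0x5fe4
+ 0x8ff0 = 0xefd4
+ 0xf476 = 0xe44b
One's complement: ~0xe44b
Checksum = 0x1bb4


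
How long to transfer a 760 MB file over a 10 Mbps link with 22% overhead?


Effective throughput = 10 * (1 - 22/100) = 7.8 Mbps
File size in Mb = 760 * 8 = 6080 Mb
Time = 6080 / 7.8
Time = 779.4872 seconds


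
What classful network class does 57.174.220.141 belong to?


First octet: 57
Binary: 00111001
0xxxxxxx -> Class A (1-126)
Class A, default mask 255.0.0.0 (/8)


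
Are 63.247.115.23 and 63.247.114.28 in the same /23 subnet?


Mask: 255.255.254.0
63.247.115.23 AND mask = 63.247.114.0
63.247.114.28 AND mask = 63.247.114.0
Yes, same subnet (63.247.114.0)


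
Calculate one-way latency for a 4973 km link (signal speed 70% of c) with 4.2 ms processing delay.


Speed = 0.7 * 3e5 km/s = 210000 km/s
Propagation delay = 4973 / 210000 = 0.0237 s = 23.681 ms
Processing delay = 4.2 ms
Total one-way latency = 27.881 ms


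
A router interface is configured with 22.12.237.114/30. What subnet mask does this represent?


/30 means 30 network bits, 2 host bits
Binary: 11111111111111111111111111111100
Mask: 255.255.255.252


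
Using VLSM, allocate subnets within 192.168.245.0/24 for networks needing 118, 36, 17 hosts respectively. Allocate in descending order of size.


118 hosts -> /25 (126 usable): 192.168.245.0/25
36 hosts -> /26 (62 usable): 192.168.245.128/26
17 hosts -> /27 (30 usable): 192.168.245.192/27
Allocation: 192.168.245.0/25 (118 hosts, 126 usable); 192.168.245.128/26 (36 hosts, 62 usable); 192.168.245.192/27 (17 hosts, 30 usable)


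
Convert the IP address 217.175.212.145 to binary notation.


217 = 11011001
175 = 10101111
212 = 11010100
145 = 10010001
Binary: 11011001.10101111.11010100.10010001


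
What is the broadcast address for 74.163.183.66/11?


Network: 74.160.0.0/11
Host bits = 21
Set all host bits to 1:
Broadcast: 74.191.255.255


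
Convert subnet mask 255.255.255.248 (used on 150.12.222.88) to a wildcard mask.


Subnet mask: 255.255.255.248
Wildcard = 255.255.255.255 - subnet mask
255 - 255 = 0
255 - 255 = 0
255 - 255 = 0
255 - 248 = 7
Wildcard: 0.0.0.7


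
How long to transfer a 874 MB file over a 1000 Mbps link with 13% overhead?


Effective throughput = 1000 * (1 - 13/100) = 870 Mbps
File size in Mb = 874 * 8 = 6992 Mb
Time = 6992 / 870
Time = 8.0368 seconds


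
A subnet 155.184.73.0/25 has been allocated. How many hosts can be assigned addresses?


Host bits = 32 - 25 = 7
Total addresses = 2^7 = 128
Usable = total - 2 (network and broadcast)
Usable hosts: 126


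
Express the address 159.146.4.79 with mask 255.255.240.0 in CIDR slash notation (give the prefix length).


Binary: 11111111.11111111.11110000.00000000
Count leading 1s
Prefix: /20


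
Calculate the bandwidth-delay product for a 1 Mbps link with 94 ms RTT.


BDP = bandwidth * RTT
= 1 Mbps * 94 ms
= 1 * 1e6 * 94 / 1000 bits
= 94000 bits
= 11750 bytes
= 11.4746 KB
BDP = 94000 bits (11750 bytes)


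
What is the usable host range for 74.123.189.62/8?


Network: 74.0.0.0
Broadcast: 74.255.255.255
First usable = network + 1
Last usable = broadcast - 1
Range: 74.0.0.1 to 74.255.255.254


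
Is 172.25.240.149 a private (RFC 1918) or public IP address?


RFC 1918 private ranges:
  10.0.0.0/8 (10.0.0.0 - 10.255.255.255)
  172.16.0.0/12 (172.16.0.0 - 172.31.255.255)
  192.168.0.0/16 (192.168.0.0 - 192.168.255.255)
Private (in 172.16.0.0/12)


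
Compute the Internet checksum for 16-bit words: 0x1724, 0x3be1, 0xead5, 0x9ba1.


Sum all words (with carry folding):
+ 0x1724 = 0x1724
+ 0x3be1 = 0x5305
+ 0xead5 = 0x3ddb
+ 0x9ba1 = 0xd97c
One's complement: ~0xd97c
Checksum = 0x2683


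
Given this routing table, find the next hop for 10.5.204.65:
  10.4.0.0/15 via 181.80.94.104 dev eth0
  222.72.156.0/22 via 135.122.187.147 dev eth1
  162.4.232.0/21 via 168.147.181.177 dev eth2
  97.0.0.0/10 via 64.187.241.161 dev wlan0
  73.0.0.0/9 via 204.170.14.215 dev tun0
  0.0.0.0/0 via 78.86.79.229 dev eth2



Longest prefix match for 10.5.204.65:
  /15 10.4.0.0: MATCH
  /22 222.72.156.0: no
  /21 162.4.232.0: no
  /10 97.0.0.0: no
  /9 73.0.0.0: no
  /0 0.0.0.0: MATCH
Selected: next-hop 181.80.94.104 via eth0 (matched /15)


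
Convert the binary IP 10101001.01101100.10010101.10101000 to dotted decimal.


10101001 = 169
01101100 = 108
10010101 = 149
10101000 = 168
IP: 169.108.149.168


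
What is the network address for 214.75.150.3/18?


IP:   11010110.01001011.10010110.00000011
Mask: 11111111.11111111.11000000.00000000
AND operation:
Net:  11010110.01001011.10000000.00000000
Network: 214.75.128.0/18


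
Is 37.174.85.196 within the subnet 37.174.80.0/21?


Subnet network: 37.174.80.0
Test IP AND mask: 37.174.80.0
Yes, 37.174.85.196 is in 37.174.80.0/21


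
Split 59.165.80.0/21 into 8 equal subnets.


New prefix = 21 + 3 = 24
Each subnet has 256 addresses
  59.165.80.0/24
  59.165.81.0/24
  59.165.82.0/24
  59.165.83.0/24
  59.165.84.0/24
  59.165.85.0/24
  59.165.86.0/24
  59.165.87.0/24
Subnets: 59.165.80.0/24, 59.165.81.0/24, 59.165.82.0/24, 59.165.83.0/24, 59.165.84.0/24, 59.165.85.0/24, 59.165.86.0/24, 59.165.87.0/24


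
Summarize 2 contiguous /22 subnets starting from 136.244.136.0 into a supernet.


Original prefix: /22
Number of subnets: 2 = 2^1
New prefix = 22 - 1 = 21
Supernet: 136.244.136.0/21


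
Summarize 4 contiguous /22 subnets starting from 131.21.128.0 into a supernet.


Original prefix: /22
Number of subnets: 4 = 2^2
New prefix = 22 - 2 = 20
Supernet: 131.21.128.0/20


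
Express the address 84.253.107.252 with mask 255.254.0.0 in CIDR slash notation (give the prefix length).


Binary: 11111111.11111110.00000000.00000000
Count leading 1s
Prefix: /15


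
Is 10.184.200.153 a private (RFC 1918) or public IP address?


RFC 1918 private ranges:
  10.0.0.0/8 (10.0.0.0 - 10.255.255.255)
  172.16.0.0/12 (172.16.0.0 - 172.31.255.255)
  192.168.0.0/16 (192.168.0.0 - 192.168.255.255)
Private (in 10.0.0.0/8)


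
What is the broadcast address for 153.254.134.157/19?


Network: 153.254.128.0/19
Host bits = 13
Set all host bits to 1:
Broadcast: 153.254.159.255


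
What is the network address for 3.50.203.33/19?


IP:   00000011.00110010.11001011.00100001
Mask: 11111111.11111111.11100000.00000000
AND operation:
Net:  00000011.00110010.11000000.00000000
Network: 3.50.192.0/19


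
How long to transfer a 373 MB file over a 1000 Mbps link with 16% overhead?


Effective throughput = 1000 * (1 - 16/100) = 840 Mbps
File size in Mb = 373 * 8 = 2984 Mb
Time = 2984 / 840
Time = 3.5524 seconds


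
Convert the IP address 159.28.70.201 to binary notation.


159 = 10011111
28 = 00011100
70 = 01000110
201 = 11001001
Binary: 10011111.00011100.01000110.11001001


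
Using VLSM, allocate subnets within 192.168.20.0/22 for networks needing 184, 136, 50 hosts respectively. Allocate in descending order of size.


184 hosts -> /24 (254 usable): 192.168.20.0/24
136 hosts -> /24 (254 usable): 192.168.21.0/24
50 hosts -> /26 (62 usable): 192.168.22.0/26
Allocation: 192.168.20.0/24 (184 hosts, 254 usable); 192.168.21.0/24 (136 hosts, 254 usable); 192.168.22.0/26 (50 hosts, 62 usable)


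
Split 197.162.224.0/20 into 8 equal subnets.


New prefix = 20 + 3 = 23
Each subnet has 512 addresses
  197.162.224.0/23
  197.162.226.0/23
  197.162.228.0/23
  197.162.230.0/23
  197.162.232.0/23
  197.162.234.0/23
  197.162.236.0/23
  197.162.238.0/23
Subnets: 197.162.224.0/23, 197.162.226.0/23, 197.162.228.0/23, 197.162.230.0/23, 197.162.232.0/23, 197.162.234.0/23, 197.162.236.0/23, 197.162.238.0/23


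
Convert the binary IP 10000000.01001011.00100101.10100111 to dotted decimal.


10000000 = 128
01001011 = 75
00100101 = 37
10100111 = 167
IP: 128.75.37.167


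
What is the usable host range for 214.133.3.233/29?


Network: 214.133.3.232
Broadcast: 214.133.3.239
First usable = network + 1
Last usable = broadcast - 1
Range: 214.133.3.233 to 214.133.3.238


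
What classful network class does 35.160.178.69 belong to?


First octet: 35
Binary: 00100011
0xxxxxxx -> Class A (1-126)
Class A, default mask 255.0.0.0 (/8)


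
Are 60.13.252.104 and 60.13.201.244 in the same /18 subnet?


Mask: 255.255.192.0
60.13.252.104 AND mask = 60.13.192.0
60.13.201.244 AND mask = 60.13.192.0
Yes, same subnet (60.13.192.0)


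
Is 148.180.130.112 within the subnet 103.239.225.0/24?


Subnet network: 103.239.225.0
Test IP AND mask: 148.180.130.0
No, 148.180.130.112 is not in 103.239.225.0/24


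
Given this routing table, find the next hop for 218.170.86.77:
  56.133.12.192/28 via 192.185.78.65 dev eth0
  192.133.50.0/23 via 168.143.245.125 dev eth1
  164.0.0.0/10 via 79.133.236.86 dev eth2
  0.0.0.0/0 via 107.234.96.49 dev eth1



Longest prefix match for 218.170.86.77:
  /28 56.133.12.192: no
  /23 192.133.50.0: no
  /10 164.0.0.0: no
  /0 0.0.0.0: MATCH
Selected: next-hop 107.234.96.49 via eth1 (matched /0)


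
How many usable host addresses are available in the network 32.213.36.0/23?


Host bits = 32 - 23 = 9
Total addresses = 2^9 = 512
Usable = total - 2 (network and broadcast)
Usable hosts: 510


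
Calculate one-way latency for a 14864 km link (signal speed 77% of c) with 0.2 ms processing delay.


Speed = 0.77 * 3e5 km/s = 231000 km/s
Propagation delay = 14864 / 231000 = 0.0643 s = 64.3463 ms
Processing delay = 0.2 ms
Total one-way latency = 64.5463 ms


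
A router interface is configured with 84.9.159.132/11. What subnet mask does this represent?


/11 means 11 network bits, 21 host bits
Binary: 11111111111000000000000000000000
Mask: 255.224.0.0


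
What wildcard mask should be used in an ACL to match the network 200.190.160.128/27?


Subnet mask: 255.255.255.224
Wildcard = 255.255.255.255 - subnet mask
255 - 255 = 0
255 - 255 = 0
255 - 255 = 0
255 - 224 = 31
Wildcard: 0.0.0.31


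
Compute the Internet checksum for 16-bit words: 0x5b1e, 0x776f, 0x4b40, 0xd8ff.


Sum all words (with carry folding):
+ 0x5b1e = 0x5b1e
+ 0x776f = 0xd28d
+ 0x4b40 = 0x1dce
+ 0xd8ff = 0xf6cd
One's complement: ~0xf6cd
Checksum = 0x0932


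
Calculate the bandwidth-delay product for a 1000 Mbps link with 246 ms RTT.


BDP = bandwidth * RTT
= 1000 Mbps * 246 ms
= 1000 * 1e6 * 246 / 1000 bits
= 246000000 bits
= 30750000 bytes
= 30029.2969 KB
BDP = 246000000 bits (30750000 bytes)


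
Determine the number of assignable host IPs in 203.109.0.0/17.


Host bits = 32 - 17 = 15
Total addresses = 2^15 = 32768
Usable = total - 2 (network and broadcast)
Usable hosts: 32766


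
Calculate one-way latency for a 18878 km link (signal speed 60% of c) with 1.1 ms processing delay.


Speed = 0.6 * 3e5 km/s = 180000 km/s
Propagation delay = 18878 / 180000 = 0.1049 s = 104.8778 ms
Processing delay = 1.1 ms
Total one-way latency = 105.9778 ms


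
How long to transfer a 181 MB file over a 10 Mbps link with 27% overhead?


Effective throughput = 10 * (1 - 27/100) = 7.3 Mbps
File size in Mb = 181 * 8 = 1448 Mb
Time = 1448 / 7.3
Time = 198.3562 seconds


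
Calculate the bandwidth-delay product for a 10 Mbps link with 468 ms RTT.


BDP = bandwidth * RTT
= 10 Mbps * 468 ms
= 10 * 1e6 * 468 / 1000 bits
= 4680000 bits
= 585000 bytes
= 571.2891 KB
BDP = 4680000 bits (585000 bytes)


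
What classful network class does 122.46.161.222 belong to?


First octet: 122
Binary: 01111010
0xxxxxxx -> Class A (1-126)
Class A, default mask 255.0.0.0 (/8)


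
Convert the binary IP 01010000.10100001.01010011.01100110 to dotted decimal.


01010000 = 80
10100001 = 161
01010011 = 83
01100110 = 102
IP: 80.161.83.102


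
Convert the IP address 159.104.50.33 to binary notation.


159 = 10011111
104 = 01101000
50 = 00110010
33 = 00100001
Binary: 10011111.01101000.00110010.00100001


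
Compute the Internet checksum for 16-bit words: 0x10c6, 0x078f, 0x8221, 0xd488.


Sum all words (with carry folding):
+ 0x10c6 = 0x10c6
+ 0x078f = 0x1855
+ 0x8221 = 0x9a76
+ 0xd488 = 0x6eff
One's complement: ~0x6eff
Checksum = 0x9100


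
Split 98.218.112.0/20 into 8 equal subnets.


New prefix = 20 + 3 = 23
Each subnet has 512 addresses
  98.218.112.0/23
  98.218.114.0/23
  98.218.116.0/23
  98.218.118.0/23
  98.218.120.0/23
  98.218.122.0/23
  98.218.124.0/23
  98.218.126.0/23
Subnets: 98.218.112.0/23, 98.218.114.0/23, 98.218.116.0/23, 98.218.118.0/23, 98.218.120.0/23, 98.218.122.0/23, 98.218.124.0/23, 98.218.126.0/23


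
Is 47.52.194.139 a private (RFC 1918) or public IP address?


RFC 1918 private ranges:
  10.0.0.0/8 (10.0.0.0 - 10.255.255.255)
  172.16.0.0/12 (172.16.0.0 - 172.31.255.255)
  192.168.0.0/16 (192.168.0.0 - 192.168.255.255)
Public (not in any RFC 1918 range)


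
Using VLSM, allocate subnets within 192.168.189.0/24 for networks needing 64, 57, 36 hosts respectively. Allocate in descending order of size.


64 hosts -> /25 (126 usable): 192.168.189.0/25
57 hosts -> /26 (62 usable): 192.168.189.128/26
36 hosts -> /26 (62 usable): 192.168.189.192/26
Allocation: 192.168.189.0/25 (64 hosts, 126 usable); 192.168.189.128/26 (57 hosts, 62 usable); 192.168.189.192/26 (36 hosts, 62 usable)


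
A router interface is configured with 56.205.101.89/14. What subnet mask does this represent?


/14 means 14 network bits, 18 host bits
Binary: 11111111111111000000000000000000
Mask: 255.252.0.0


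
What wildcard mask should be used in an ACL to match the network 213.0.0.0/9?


Subnet mask: 255.128.0.0
Wildcard = 255.255.255.255 - subnet mask
255 - 255 = 0
255 - 128 = 127
255 - 0 = 255
255 - 0 = 255
Wildcard: 0.127.255.255


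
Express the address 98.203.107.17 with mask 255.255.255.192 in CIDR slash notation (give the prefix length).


Binary: 11111111.11111111.11111111.11000000
Count leading 1s
Prefix: /26


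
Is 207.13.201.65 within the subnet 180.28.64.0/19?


Subnet network: 180.28.64.0
Test IP AND mask: 207.13.192.0
No, 207.13.201.65 is not in 180.28.64.0/19


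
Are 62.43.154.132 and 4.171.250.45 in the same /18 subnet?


Mask: 255.255.192.0
62.43.154.132 AND mask = 62.43.128.0
4.171.250.45 AND mask = 4.171.192.0
No, different subnets (62.43.128.0 vs 4.171.192.0)


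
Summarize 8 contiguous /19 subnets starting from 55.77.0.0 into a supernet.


Original prefix: /19
Number of subnets: 8 = 2^3
New prefix = 19 - 3 = 16
Supernet: 55.77.0.0/16


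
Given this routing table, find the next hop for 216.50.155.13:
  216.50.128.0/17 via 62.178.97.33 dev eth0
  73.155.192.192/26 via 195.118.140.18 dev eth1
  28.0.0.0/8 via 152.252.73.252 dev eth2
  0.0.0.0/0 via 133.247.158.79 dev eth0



Longest prefix match for 216.50.155.13:
  /17 216.50.128.0: MATCH
  /26 73.155.192.192: no
  /8 28.0.0.0: no
  /0 0.0.0.0: MATCH
Selected: next-hop 62.178.97.33 via eth0 (matched /17)


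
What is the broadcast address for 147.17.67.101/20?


Network: 147.17.64.0/20
Host bits = 12
Set all host bits to 1:
Broadcast: 147.17.79.255


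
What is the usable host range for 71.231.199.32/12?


Network: 71.224.0.0
Broadcast: 71.239.255.255
First usable = network + 1
Last usable = broadcast - 1
Range: 71.224.0.1 to 71.239.255.254


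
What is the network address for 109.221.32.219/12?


IP:   01101101.11011101.00100000.11011011
Mask: 11111111.11110000.00000000.00000000
AND operation:
Net:  01101101.11010000.00000000.00000000
Network: 109.208.0.0/12


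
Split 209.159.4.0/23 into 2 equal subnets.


New prefix = 23 + 1 = 24
Each subnet has 256 addresses
  209.159.4.0/24
  209.159.5.0/24
Subnets: 209.159.4.0/24, 209.159.5.0/24


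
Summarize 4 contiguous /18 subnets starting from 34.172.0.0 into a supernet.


Original prefix: /18
Number of subnets: 4 = 2^2
New prefix = 18 - 2 = 16
Supernet: 34.172.0.0/16


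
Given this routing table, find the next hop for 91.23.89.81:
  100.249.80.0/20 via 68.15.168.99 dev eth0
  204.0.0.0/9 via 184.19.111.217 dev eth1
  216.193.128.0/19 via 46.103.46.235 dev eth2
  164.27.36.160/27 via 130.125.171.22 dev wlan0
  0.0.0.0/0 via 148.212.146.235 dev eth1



Longest prefix match for 91.23.89.81:
  /20 100.249.80.0: no
  /9 204.0.0.0: no
  /19 216.193.128.0: no
  /27 164.27.36.160: no
  /0 0.0.0.0: MATCH
Selected: next-hop 148.212.146.235 via eth1 (matched /0)
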